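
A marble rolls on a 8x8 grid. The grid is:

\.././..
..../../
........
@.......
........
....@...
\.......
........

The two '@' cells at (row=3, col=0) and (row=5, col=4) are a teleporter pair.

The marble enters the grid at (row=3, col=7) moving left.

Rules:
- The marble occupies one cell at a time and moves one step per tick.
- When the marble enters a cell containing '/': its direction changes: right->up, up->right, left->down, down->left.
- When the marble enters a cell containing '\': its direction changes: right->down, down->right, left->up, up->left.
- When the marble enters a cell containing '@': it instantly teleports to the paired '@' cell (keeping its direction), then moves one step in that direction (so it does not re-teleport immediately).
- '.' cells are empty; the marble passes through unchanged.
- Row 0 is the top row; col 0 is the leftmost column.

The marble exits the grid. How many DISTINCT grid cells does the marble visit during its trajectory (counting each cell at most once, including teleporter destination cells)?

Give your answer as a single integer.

Answer: 13

Derivation:
Step 1: enter (3,7), '.' pass, move left to (3,6)
Step 2: enter (3,6), '.' pass, move left to (3,5)
Step 3: enter (3,5), '.' pass, move left to (3,4)
Step 4: enter (3,4), '.' pass, move left to (3,3)
Step 5: enter (3,3), '.' pass, move left to (3,2)
Step 6: enter (3,2), '.' pass, move left to (3,1)
Step 7: enter (3,1), '.' pass, move left to (3,0)
Step 8: enter (3,0), '@' teleport (3,0)->(5,4), also enter (5,4), move left to (5,3)
Step 9: enter (5,3), '.' pass, move left to (5,2)
Step 10: enter (5,2), '.' pass, move left to (5,1)
Step 11: enter (5,1), '.' pass, move left to (5,0)
Step 12: enter (5,0), '.' pass, move left to (5,-1)
Step 13: at (5,-1) — EXIT via left edge, pos 5
Distinct cells visited: 13 (path length 13)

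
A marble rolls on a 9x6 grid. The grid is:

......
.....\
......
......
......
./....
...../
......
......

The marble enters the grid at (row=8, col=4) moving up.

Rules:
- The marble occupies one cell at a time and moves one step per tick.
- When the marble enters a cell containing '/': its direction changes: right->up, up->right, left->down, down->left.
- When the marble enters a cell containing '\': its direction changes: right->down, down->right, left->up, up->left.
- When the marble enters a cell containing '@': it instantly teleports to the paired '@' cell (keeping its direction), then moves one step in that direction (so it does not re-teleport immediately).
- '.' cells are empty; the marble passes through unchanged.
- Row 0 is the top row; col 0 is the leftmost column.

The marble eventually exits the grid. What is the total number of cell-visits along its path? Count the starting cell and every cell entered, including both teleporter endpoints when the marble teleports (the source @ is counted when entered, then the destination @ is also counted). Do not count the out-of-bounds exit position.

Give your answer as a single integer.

Step 1: enter (8,4), '.' pass, move up to (7,4)
Step 2: enter (7,4), '.' pass, move up to (6,4)
Step 3: enter (6,4), '.' pass, move up to (5,4)
Step 4: enter (5,4), '.' pass, move up to (4,4)
Step 5: enter (4,4), '.' pass, move up to (3,4)
Step 6: enter (3,4), '.' pass, move up to (2,4)
Step 7: enter (2,4), '.' pass, move up to (1,4)
Step 8: enter (1,4), '.' pass, move up to (0,4)
Step 9: enter (0,4), '.' pass, move up to (-1,4)
Step 10: at (-1,4) — EXIT via top edge, pos 4
Path length (cell visits): 9

Answer: 9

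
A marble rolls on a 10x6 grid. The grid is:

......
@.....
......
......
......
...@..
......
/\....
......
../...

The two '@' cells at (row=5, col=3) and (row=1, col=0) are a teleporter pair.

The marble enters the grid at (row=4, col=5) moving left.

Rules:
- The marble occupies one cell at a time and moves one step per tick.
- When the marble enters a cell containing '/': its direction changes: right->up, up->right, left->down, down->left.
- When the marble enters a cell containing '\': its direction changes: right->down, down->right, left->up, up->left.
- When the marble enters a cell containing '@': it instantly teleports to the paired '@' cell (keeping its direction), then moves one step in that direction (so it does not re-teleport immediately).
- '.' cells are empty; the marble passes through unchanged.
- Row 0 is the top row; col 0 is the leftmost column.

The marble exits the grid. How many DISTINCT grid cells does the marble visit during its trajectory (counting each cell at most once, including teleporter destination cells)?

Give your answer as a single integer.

Step 1: enter (4,5), '.' pass, move left to (4,4)
Step 2: enter (4,4), '.' pass, move left to (4,3)
Step 3: enter (4,3), '.' pass, move left to (4,2)
Step 4: enter (4,2), '.' pass, move left to (4,1)
Step 5: enter (4,1), '.' pass, move left to (4,0)
Step 6: enter (4,0), '.' pass, move left to (4,-1)
Step 7: at (4,-1) — EXIT via left edge, pos 4
Distinct cells visited: 6 (path length 6)

Answer: 6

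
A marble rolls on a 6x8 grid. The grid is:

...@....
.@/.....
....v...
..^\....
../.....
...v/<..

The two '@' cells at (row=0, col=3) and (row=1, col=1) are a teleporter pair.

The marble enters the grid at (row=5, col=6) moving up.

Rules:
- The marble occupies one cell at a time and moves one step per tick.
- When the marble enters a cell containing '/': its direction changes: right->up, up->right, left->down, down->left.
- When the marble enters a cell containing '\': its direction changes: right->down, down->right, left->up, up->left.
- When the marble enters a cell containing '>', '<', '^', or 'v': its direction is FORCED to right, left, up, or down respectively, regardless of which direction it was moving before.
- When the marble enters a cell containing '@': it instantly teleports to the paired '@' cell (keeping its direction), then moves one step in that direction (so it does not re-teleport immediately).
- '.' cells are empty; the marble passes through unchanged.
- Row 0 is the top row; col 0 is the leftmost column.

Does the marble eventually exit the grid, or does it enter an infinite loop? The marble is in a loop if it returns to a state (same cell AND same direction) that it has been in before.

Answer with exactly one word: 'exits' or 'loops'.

Answer: exits

Derivation:
Step 1: enter (5,6), '.' pass, move up to (4,6)
Step 2: enter (4,6), '.' pass, move up to (3,6)
Step 3: enter (3,6), '.' pass, move up to (2,6)
Step 4: enter (2,6), '.' pass, move up to (1,6)
Step 5: enter (1,6), '.' pass, move up to (0,6)
Step 6: enter (0,6), '.' pass, move up to (-1,6)
Step 7: at (-1,6) — EXIT via top edge, pos 6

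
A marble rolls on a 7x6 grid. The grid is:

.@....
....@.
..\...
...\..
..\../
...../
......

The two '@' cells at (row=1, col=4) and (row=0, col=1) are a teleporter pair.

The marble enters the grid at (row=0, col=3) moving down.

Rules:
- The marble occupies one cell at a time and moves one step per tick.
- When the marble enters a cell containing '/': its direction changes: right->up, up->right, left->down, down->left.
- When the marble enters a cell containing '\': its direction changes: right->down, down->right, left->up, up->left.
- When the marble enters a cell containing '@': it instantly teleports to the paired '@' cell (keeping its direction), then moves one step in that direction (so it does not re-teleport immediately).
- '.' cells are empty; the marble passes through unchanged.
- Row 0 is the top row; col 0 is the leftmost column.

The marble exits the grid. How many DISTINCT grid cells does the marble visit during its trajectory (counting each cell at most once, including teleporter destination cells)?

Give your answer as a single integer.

Answer: 6

Derivation:
Step 1: enter (0,3), '.' pass, move down to (1,3)
Step 2: enter (1,3), '.' pass, move down to (2,3)
Step 3: enter (2,3), '.' pass, move down to (3,3)
Step 4: enter (3,3), '\' deflects down->right, move right to (3,4)
Step 5: enter (3,4), '.' pass, move right to (3,5)
Step 6: enter (3,5), '.' pass, move right to (3,6)
Step 7: at (3,6) — EXIT via right edge, pos 3
Distinct cells visited: 6 (path length 6)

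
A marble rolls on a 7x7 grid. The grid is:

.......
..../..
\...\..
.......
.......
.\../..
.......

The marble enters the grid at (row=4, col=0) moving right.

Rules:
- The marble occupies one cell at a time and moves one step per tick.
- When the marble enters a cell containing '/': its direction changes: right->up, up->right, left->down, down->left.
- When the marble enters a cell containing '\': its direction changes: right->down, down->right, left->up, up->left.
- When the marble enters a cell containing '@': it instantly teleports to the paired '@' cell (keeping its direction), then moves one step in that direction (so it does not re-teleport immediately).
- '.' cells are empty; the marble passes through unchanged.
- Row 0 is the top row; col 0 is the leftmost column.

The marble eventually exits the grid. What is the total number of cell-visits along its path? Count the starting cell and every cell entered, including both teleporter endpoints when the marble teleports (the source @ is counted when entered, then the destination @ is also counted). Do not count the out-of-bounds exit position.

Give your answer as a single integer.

Step 1: enter (4,0), '.' pass, move right to (4,1)
Step 2: enter (4,1), '.' pass, move right to (4,2)
Step 3: enter (4,2), '.' pass, move right to (4,3)
Step 4: enter (4,3), '.' pass, move right to (4,4)
Step 5: enter (4,4), '.' pass, move right to (4,5)
Step 6: enter (4,5), '.' pass, move right to (4,6)
Step 7: enter (4,6), '.' pass, move right to (4,7)
Step 8: at (4,7) — EXIT via right edge, pos 4
Path length (cell visits): 7

Answer: 7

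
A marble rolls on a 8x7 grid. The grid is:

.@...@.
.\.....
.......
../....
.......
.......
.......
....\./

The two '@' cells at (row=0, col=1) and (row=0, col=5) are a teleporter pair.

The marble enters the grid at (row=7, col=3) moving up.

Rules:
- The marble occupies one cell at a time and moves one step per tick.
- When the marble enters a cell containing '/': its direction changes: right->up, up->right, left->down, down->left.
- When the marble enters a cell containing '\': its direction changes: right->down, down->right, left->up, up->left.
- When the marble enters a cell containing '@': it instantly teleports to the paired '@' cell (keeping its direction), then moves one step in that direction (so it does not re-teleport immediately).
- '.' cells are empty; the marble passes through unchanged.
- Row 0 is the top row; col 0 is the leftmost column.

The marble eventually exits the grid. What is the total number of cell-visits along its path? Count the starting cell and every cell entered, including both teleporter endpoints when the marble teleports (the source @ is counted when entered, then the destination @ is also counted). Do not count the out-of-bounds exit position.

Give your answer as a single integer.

Step 1: enter (7,3), '.' pass, move up to (6,3)
Step 2: enter (6,3), '.' pass, move up to (5,3)
Step 3: enter (5,3), '.' pass, move up to (4,3)
Step 4: enter (4,3), '.' pass, move up to (3,3)
Step 5: enter (3,3), '.' pass, move up to (2,3)
Step 6: enter (2,3), '.' pass, move up to (1,3)
Step 7: enter (1,3), '.' pass, move up to (0,3)
Step 8: enter (0,3), '.' pass, move up to (-1,3)
Step 9: at (-1,3) — EXIT via top edge, pos 3
Path length (cell visits): 8

Answer: 8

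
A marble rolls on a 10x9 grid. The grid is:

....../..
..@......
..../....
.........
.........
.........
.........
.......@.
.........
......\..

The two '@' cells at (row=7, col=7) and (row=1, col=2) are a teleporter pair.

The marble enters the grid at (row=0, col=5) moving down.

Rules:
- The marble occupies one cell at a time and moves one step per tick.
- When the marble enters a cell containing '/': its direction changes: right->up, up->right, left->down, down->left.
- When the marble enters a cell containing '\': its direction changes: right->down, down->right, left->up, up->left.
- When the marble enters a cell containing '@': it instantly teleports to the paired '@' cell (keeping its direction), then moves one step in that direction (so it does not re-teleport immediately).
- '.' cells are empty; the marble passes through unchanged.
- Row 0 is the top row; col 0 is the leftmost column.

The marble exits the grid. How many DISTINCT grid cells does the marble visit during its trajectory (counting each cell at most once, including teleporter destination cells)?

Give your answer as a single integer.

Answer: 10

Derivation:
Step 1: enter (0,5), '.' pass, move down to (1,5)
Step 2: enter (1,5), '.' pass, move down to (2,5)
Step 3: enter (2,5), '.' pass, move down to (3,5)
Step 4: enter (3,5), '.' pass, move down to (4,5)
Step 5: enter (4,5), '.' pass, move down to (5,5)
Step 6: enter (5,5), '.' pass, move down to (6,5)
Step 7: enter (6,5), '.' pass, move down to (7,5)
Step 8: enter (7,5), '.' pass, move down to (8,5)
Step 9: enter (8,5), '.' pass, move down to (9,5)
Step 10: enter (9,5), '.' pass, move down to (10,5)
Step 11: at (10,5) — EXIT via bottom edge, pos 5
Distinct cells visited: 10 (path length 10)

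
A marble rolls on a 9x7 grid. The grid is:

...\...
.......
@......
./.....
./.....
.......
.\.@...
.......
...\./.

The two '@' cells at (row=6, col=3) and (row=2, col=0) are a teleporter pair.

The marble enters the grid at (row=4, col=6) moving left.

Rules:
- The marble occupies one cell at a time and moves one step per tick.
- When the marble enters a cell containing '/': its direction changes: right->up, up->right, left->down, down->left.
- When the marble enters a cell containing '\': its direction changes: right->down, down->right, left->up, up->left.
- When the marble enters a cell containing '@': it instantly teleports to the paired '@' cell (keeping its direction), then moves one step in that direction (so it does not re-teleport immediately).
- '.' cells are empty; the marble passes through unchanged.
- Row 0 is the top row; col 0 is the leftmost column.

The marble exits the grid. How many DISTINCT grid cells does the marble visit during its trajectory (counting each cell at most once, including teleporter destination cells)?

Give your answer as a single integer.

Answer: 17

Derivation:
Step 1: enter (4,6), '.' pass, move left to (4,5)
Step 2: enter (4,5), '.' pass, move left to (4,4)
Step 3: enter (4,4), '.' pass, move left to (4,3)
Step 4: enter (4,3), '.' pass, move left to (4,2)
Step 5: enter (4,2), '.' pass, move left to (4,1)
Step 6: enter (4,1), '/' deflects left->down, move down to (5,1)
Step 7: enter (5,1), '.' pass, move down to (6,1)
Step 8: enter (6,1), '\' deflects down->right, move right to (6,2)
Step 9: enter (6,2), '.' pass, move right to (6,3)
Step 10: enter (6,3), '@' teleport (6,3)->(2,0), also enter (2,0), move right to (2,1)
Step 11: enter (2,1), '.' pass, move right to (2,2)
Step 12: enter (2,2), '.' pass, move right to (2,3)
Step 13: enter (2,3), '.' pass, move right to (2,4)
Step 14: enter (2,4), '.' pass, move right to (2,5)
Step 15: enter (2,5), '.' pass, move right to (2,6)
Step 16: enter (2,6), '.' pass, move right to (2,7)
Step 17: at (2,7) — EXIT via right edge, pos 2
Distinct cells visited: 17 (path length 17)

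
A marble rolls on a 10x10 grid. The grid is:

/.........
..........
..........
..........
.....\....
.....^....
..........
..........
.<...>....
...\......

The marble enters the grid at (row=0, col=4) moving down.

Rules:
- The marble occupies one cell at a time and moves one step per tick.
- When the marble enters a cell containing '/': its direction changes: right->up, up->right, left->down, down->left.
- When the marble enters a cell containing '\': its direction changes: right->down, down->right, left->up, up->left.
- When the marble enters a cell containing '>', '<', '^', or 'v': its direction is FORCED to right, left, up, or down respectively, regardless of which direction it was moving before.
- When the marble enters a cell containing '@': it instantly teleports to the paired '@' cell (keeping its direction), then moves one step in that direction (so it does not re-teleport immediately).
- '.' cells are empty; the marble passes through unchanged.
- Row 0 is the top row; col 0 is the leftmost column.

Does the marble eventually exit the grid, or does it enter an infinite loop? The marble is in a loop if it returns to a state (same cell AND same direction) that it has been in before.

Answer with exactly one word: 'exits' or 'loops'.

Answer: exits

Derivation:
Step 1: enter (0,4), '.' pass, move down to (1,4)
Step 2: enter (1,4), '.' pass, move down to (2,4)
Step 3: enter (2,4), '.' pass, move down to (3,4)
Step 4: enter (3,4), '.' pass, move down to (4,4)
Step 5: enter (4,4), '.' pass, move down to (5,4)
Step 6: enter (5,4), '.' pass, move down to (6,4)
Step 7: enter (6,4), '.' pass, move down to (7,4)
Step 8: enter (7,4), '.' pass, move down to (8,4)
Step 9: enter (8,4), '.' pass, move down to (9,4)
Step 10: enter (9,4), '.' pass, move down to (10,4)
Step 11: at (10,4) — EXIT via bottom edge, pos 4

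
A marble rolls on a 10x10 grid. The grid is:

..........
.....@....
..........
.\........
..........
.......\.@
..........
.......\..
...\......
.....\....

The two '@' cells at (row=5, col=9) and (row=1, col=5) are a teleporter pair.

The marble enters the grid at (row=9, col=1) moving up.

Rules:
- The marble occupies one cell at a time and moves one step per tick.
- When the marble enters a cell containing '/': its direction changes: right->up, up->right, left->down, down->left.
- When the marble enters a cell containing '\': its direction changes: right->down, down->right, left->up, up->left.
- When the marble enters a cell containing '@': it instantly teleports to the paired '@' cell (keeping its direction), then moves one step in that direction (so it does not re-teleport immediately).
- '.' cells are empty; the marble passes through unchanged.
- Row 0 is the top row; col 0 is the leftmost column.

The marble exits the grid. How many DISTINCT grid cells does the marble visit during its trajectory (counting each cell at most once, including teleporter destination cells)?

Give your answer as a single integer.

Answer: 8

Derivation:
Step 1: enter (9,1), '.' pass, move up to (8,1)
Step 2: enter (8,1), '.' pass, move up to (7,1)
Step 3: enter (7,1), '.' pass, move up to (6,1)
Step 4: enter (6,1), '.' pass, move up to (5,1)
Step 5: enter (5,1), '.' pass, move up to (4,1)
Step 6: enter (4,1), '.' pass, move up to (3,1)
Step 7: enter (3,1), '\' deflects up->left, move left to (3,0)
Step 8: enter (3,0), '.' pass, move left to (3,-1)
Step 9: at (3,-1) — EXIT via left edge, pos 3
Distinct cells visited: 8 (path length 8)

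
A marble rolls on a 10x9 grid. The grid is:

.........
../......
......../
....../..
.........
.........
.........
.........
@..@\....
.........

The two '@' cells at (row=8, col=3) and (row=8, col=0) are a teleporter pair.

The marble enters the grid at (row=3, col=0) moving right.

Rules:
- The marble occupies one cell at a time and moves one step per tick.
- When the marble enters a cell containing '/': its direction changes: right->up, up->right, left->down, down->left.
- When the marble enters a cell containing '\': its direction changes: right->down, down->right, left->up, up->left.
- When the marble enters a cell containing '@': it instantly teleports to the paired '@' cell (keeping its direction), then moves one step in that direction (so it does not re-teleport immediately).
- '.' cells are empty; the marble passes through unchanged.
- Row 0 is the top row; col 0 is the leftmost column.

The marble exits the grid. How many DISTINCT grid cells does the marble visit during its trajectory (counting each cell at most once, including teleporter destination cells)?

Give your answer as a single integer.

Answer: 10

Derivation:
Step 1: enter (3,0), '.' pass, move right to (3,1)
Step 2: enter (3,1), '.' pass, move right to (3,2)
Step 3: enter (3,2), '.' pass, move right to (3,3)
Step 4: enter (3,3), '.' pass, move right to (3,4)
Step 5: enter (3,4), '.' pass, move right to (3,5)
Step 6: enter (3,5), '.' pass, move right to (3,6)
Step 7: enter (3,6), '/' deflects right->up, move up to (2,6)
Step 8: enter (2,6), '.' pass, move up to (1,6)
Step 9: enter (1,6), '.' pass, move up to (0,6)
Step 10: enter (0,6), '.' pass, move up to (-1,6)
Step 11: at (-1,6) — EXIT via top edge, pos 6
Distinct cells visited: 10 (path length 10)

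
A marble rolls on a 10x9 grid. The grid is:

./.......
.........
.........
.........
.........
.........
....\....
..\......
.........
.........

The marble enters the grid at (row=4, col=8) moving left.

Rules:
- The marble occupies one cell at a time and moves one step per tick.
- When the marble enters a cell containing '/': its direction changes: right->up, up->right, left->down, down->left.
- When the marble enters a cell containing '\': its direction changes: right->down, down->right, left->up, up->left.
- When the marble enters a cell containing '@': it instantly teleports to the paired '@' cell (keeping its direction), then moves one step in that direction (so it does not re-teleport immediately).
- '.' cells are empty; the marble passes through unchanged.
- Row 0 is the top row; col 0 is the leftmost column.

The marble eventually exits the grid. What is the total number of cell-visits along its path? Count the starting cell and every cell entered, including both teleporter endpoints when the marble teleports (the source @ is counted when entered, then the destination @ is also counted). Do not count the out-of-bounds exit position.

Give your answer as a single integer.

Answer: 9

Derivation:
Step 1: enter (4,8), '.' pass, move left to (4,7)
Step 2: enter (4,7), '.' pass, move left to (4,6)
Step 3: enter (4,6), '.' pass, move left to (4,5)
Step 4: enter (4,5), '.' pass, move left to (4,4)
Step 5: enter (4,4), '.' pass, move left to (4,3)
Step 6: enter (4,3), '.' pass, move left to (4,2)
Step 7: enter (4,2), '.' pass, move left to (4,1)
Step 8: enter (4,1), '.' pass, move left to (4,0)
Step 9: enter (4,0), '.' pass, move left to (4,-1)
Step 10: at (4,-1) — EXIT via left edge, pos 4
Path length (cell visits): 9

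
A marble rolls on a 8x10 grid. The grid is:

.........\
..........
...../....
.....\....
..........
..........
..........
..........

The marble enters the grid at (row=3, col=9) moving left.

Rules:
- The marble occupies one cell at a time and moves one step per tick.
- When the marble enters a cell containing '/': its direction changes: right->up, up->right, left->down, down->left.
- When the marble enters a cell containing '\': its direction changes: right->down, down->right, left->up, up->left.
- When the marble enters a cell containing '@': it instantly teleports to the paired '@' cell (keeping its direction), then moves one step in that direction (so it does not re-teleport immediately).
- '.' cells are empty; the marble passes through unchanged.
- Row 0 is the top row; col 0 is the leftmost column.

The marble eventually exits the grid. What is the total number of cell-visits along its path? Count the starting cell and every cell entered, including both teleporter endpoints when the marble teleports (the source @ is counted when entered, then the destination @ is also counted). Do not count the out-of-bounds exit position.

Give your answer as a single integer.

Step 1: enter (3,9), '.' pass, move left to (3,8)
Step 2: enter (3,8), '.' pass, move left to (3,7)
Step 3: enter (3,7), '.' pass, move left to (3,6)
Step 4: enter (3,6), '.' pass, move left to (3,5)
Step 5: enter (3,5), '\' deflects left->up, move up to (2,5)
Step 6: enter (2,5), '/' deflects up->right, move right to (2,6)
Step 7: enter (2,6), '.' pass, move right to (2,7)
Step 8: enter (2,7), '.' pass, move right to (2,8)
Step 9: enter (2,8), '.' pass, move right to (2,9)
Step 10: enter (2,9), '.' pass, move right to (2,10)
Step 11: at (2,10) — EXIT via right edge, pos 2
Path length (cell visits): 10

Answer: 10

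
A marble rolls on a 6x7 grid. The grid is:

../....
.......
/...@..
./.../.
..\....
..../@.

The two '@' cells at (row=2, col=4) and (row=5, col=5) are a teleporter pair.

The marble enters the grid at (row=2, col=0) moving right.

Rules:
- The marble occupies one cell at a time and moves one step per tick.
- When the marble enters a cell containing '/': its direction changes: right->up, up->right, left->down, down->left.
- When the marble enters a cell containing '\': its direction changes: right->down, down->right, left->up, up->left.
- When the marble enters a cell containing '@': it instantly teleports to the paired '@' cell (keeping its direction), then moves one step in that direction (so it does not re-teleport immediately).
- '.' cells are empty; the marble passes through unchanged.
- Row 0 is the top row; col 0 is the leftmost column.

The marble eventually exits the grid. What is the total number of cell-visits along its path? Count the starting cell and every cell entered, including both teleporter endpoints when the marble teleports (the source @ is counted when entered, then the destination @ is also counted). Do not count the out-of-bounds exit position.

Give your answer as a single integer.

Step 1: enter (2,0), '/' deflects right->up, move up to (1,0)
Step 2: enter (1,0), '.' pass, move up to (0,0)
Step 3: enter (0,0), '.' pass, move up to (-1,0)
Step 4: at (-1,0) — EXIT via top edge, pos 0
Path length (cell visits): 3

Answer: 3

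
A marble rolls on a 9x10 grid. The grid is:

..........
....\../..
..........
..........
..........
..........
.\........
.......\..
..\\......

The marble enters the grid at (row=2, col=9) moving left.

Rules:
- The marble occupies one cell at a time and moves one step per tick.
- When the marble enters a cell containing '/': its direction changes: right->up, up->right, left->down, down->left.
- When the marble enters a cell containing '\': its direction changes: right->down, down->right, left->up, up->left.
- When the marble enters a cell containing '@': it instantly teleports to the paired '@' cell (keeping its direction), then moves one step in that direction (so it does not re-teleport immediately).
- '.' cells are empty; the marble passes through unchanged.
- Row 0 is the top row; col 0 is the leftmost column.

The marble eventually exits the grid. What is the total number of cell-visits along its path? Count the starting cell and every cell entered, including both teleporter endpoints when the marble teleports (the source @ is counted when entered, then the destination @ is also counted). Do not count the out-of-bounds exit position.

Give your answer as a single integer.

Step 1: enter (2,9), '.' pass, move left to (2,8)
Step 2: enter (2,8), '.' pass, move left to (2,7)
Step 3: enter (2,7), '.' pass, move left to (2,6)
Step 4: enter (2,6), '.' pass, move left to (2,5)
Step 5: enter (2,5), '.' pass, move left to (2,4)
Step 6: enter (2,4), '.' pass, move left to (2,3)
Step 7: enter (2,3), '.' pass, move left to (2,2)
Step 8: enter (2,2), '.' pass, move left to (2,1)
Step 9: enter (2,1), '.' pass, move left to (2,0)
Step 10: enter (2,0), '.' pass, move left to (2,-1)
Step 11: at (2,-1) — EXIT via left edge, pos 2
Path length (cell visits): 10

Answer: 10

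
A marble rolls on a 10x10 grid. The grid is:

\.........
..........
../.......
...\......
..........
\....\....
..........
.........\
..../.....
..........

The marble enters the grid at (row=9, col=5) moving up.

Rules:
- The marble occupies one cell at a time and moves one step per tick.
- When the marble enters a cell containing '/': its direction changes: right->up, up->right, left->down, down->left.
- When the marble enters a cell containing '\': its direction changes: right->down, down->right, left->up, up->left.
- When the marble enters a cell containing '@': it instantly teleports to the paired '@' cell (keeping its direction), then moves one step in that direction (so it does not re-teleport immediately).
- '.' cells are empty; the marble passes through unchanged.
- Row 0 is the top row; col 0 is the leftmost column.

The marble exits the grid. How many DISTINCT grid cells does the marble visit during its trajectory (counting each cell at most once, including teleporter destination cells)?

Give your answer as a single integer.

Answer: 15

Derivation:
Step 1: enter (9,5), '.' pass, move up to (8,5)
Step 2: enter (8,5), '.' pass, move up to (7,5)
Step 3: enter (7,5), '.' pass, move up to (6,5)
Step 4: enter (6,5), '.' pass, move up to (5,5)
Step 5: enter (5,5), '\' deflects up->left, move left to (5,4)
Step 6: enter (5,4), '.' pass, move left to (5,3)
Step 7: enter (5,3), '.' pass, move left to (5,2)
Step 8: enter (5,2), '.' pass, move left to (5,1)
Step 9: enter (5,1), '.' pass, move left to (5,0)
Step 10: enter (5,0), '\' deflects left->up, move up to (4,0)
Step 11: enter (4,0), '.' pass, move up to (3,0)
Step 12: enter (3,0), '.' pass, move up to (2,0)
Step 13: enter (2,0), '.' pass, move up to (1,0)
Step 14: enter (1,0), '.' pass, move up to (0,0)
Step 15: enter (0,0), '\' deflects up->left, move left to (0,-1)
Step 16: at (0,-1) — EXIT via left edge, pos 0
Distinct cells visited: 15 (path length 15)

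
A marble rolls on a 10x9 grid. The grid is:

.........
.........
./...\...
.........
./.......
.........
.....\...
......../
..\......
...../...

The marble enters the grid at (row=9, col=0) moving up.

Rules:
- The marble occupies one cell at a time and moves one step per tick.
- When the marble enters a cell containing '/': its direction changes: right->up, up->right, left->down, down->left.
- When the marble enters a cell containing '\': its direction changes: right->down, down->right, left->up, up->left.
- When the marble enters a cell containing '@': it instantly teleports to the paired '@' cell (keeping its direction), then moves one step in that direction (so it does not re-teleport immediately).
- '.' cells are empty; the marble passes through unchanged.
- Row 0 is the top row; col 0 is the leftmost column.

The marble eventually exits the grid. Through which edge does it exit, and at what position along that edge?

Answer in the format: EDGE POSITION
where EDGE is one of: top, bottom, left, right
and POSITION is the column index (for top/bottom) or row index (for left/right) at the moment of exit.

Step 1: enter (9,0), '.' pass, move up to (8,0)
Step 2: enter (8,0), '.' pass, move up to (7,0)
Step 3: enter (7,0), '.' pass, move up to (6,0)
Step 4: enter (6,0), '.' pass, move up to (5,0)
Step 5: enter (5,0), '.' pass, move up to (4,0)
Step 6: enter (4,0), '.' pass, move up to (3,0)
Step 7: enter (3,0), '.' pass, move up to (2,0)
Step 8: enter (2,0), '.' pass, move up to (1,0)
Step 9: enter (1,0), '.' pass, move up to (0,0)
Step 10: enter (0,0), '.' pass, move up to (-1,0)
Step 11: at (-1,0) — EXIT via top edge, pos 0

Answer: top 0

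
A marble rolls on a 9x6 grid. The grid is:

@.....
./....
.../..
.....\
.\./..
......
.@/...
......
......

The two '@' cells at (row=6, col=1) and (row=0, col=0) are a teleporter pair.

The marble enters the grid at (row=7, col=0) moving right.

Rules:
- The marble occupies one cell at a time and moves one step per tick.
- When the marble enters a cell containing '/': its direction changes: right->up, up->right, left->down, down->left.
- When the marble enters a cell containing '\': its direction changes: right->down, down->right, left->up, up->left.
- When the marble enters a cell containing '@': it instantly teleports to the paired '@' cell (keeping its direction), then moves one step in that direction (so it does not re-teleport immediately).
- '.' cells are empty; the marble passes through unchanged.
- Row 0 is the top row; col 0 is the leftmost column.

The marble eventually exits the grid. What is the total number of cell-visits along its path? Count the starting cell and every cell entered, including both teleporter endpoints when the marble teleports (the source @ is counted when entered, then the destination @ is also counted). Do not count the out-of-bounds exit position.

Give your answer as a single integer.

Answer: 6

Derivation:
Step 1: enter (7,0), '.' pass, move right to (7,1)
Step 2: enter (7,1), '.' pass, move right to (7,2)
Step 3: enter (7,2), '.' pass, move right to (7,3)
Step 4: enter (7,3), '.' pass, move right to (7,4)
Step 5: enter (7,4), '.' pass, move right to (7,5)
Step 6: enter (7,5), '.' pass, move right to (7,6)
Step 7: at (7,6) — EXIT via right edge, pos 7
Path length (cell visits): 6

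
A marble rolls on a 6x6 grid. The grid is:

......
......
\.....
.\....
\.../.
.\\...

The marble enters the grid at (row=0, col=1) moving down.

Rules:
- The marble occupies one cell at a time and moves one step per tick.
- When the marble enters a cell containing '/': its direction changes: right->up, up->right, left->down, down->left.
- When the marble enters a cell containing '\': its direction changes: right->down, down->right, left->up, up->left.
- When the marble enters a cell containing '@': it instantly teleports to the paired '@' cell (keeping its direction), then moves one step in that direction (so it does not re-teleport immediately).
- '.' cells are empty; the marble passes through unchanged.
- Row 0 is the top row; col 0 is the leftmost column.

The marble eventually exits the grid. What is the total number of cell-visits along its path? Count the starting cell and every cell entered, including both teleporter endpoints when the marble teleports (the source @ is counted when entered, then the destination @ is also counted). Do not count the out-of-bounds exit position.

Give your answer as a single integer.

Answer: 8

Derivation:
Step 1: enter (0,1), '.' pass, move down to (1,1)
Step 2: enter (1,1), '.' pass, move down to (2,1)
Step 3: enter (2,1), '.' pass, move down to (3,1)
Step 4: enter (3,1), '\' deflects down->right, move right to (3,2)
Step 5: enter (3,2), '.' pass, move right to (3,3)
Step 6: enter (3,3), '.' pass, move right to (3,4)
Step 7: enter (3,4), '.' pass, move right to (3,5)
Step 8: enter (3,5), '.' pass, move right to (3,6)
Step 9: at (3,6) — EXIT via right edge, pos 3
Path length (cell visits): 8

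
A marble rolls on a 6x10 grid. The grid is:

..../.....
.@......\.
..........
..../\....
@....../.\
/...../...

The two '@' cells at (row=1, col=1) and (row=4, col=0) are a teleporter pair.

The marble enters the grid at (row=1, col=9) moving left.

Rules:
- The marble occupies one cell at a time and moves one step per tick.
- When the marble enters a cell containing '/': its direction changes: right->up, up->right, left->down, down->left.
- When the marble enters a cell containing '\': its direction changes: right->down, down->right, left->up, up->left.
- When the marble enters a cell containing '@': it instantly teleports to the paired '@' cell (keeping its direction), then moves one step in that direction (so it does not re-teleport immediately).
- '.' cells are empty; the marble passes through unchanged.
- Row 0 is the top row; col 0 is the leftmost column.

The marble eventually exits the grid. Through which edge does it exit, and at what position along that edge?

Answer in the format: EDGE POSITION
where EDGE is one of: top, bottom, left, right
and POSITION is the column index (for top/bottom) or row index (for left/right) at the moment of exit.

Answer: top 8

Derivation:
Step 1: enter (1,9), '.' pass, move left to (1,8)
Step 2: enter (1,8), '\' deflects left->up, move up to (0,8)
Step 3: enter (0,8), '.' pass, move up to (-1,8)
Step 4: at (-1,8) — EXIT via top edge, pos 8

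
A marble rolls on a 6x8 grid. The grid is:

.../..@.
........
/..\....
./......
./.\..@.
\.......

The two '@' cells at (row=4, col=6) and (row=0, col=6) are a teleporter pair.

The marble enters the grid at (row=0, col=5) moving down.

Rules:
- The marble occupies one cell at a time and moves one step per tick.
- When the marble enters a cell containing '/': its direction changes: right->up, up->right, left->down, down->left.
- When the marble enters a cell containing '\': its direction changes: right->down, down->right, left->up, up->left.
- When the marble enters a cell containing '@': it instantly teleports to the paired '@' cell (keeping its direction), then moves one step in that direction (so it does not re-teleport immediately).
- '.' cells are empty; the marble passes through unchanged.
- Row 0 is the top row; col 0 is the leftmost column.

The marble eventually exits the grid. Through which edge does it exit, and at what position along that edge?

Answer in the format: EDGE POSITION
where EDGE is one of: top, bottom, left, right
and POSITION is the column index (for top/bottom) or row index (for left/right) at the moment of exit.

Step 1: enter (0,5), '.' pass, move down to (1,5)
Step 2: enter (1,5), '.' pass, move down to (2,5)
Step 3: enter (2,5), '.' pass, move down to (3,5)
Step 4: enter (3,5), '.' pass, move down to (4,5)
Step 5: enter (4,5), '.' pass, move down to (5,5)
Step 6: enter (5,5), '.' pass, move down to (6,5)
Step 7: at (6,5) — EXIT via bottom edge, pos 5

Answer: bottom 5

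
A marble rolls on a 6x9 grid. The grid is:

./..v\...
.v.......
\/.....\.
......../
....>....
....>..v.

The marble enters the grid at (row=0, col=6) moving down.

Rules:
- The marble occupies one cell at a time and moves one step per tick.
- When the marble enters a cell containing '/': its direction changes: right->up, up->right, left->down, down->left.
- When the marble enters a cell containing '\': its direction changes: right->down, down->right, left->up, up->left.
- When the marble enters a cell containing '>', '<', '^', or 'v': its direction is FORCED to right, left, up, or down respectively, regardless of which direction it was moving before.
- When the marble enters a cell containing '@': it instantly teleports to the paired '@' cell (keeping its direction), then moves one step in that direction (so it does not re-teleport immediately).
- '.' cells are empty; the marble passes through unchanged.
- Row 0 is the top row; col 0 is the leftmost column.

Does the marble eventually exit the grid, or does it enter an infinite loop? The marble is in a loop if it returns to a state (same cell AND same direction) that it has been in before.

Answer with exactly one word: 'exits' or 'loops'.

Answer: exits

Derivation:
Step 1: enter (0,6), '.' pass, move down to (1,6)
Step 2: enter (1,6), '.' pass, move down to (2,6)
Step 3: enter (2,6), '.' pass, move down to (3,6)
Step 4: enter (3,6), '.' pass, move down to (4,6)
Step 5: enter (4,6), '.' pass, move down to (5,6)
Step 6: enter (5,6), '.' pass, move down to (6,6)
Step 7: at (6,6) — EXIT via bottom edge, pos 6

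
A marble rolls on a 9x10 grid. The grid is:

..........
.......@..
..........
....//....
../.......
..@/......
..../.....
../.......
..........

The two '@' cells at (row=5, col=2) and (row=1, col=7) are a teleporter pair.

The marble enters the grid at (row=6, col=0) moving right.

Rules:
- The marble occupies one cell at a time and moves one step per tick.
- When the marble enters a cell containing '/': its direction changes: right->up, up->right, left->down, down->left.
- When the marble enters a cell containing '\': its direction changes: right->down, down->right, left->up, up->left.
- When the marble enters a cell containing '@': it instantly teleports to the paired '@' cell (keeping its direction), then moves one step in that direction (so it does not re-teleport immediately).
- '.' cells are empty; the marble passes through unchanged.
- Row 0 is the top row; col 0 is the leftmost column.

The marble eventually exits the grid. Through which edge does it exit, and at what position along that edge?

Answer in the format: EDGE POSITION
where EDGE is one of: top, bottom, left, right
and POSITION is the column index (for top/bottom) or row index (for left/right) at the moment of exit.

Answer: top 5

Derivation:
Step 1: enter (6,0), '.' pass, move right to (6,1)
Step 2: enter (6,1), '.' pass, move right to (6,2)
Step 3: enter (6,2), '.' pass, move right to (6,3)
Step 4: enter (6,3), '.' pass, move right to (6,4)
Step 5: enter (6,4), '/' deflects right->up, move up to (5,4)
Step 6: enter (5,4), '.' pass, move up to (4,4)
Step 7: enter (4,4), '.' pass, move up to (3,4)
Step 8: enter (3,4), '/' deflects up->right, move right to (3,5)
Step 9: enter (3,5), '/' deflects right->up, move up to (2,5)
Step 10: enter (2,5), '.' pass, move up to (1,5)
Step 11: enter (1,5), '.' pass, move up to (0,5)
Step 12: enter (0,5), '.' pass, move up to (-1,5)
Step 13: at (-1,5) — EXIT via top edge, pos 5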